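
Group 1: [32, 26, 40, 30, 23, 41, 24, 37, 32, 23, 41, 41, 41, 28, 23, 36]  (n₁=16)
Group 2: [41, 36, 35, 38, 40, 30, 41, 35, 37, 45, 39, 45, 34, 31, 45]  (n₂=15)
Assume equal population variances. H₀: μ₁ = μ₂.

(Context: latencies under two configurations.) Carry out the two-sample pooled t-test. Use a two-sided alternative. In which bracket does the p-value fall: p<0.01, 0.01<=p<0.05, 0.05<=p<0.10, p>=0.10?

p-value bracket: 0.01<=p<0.05

x̄₁=32.375, s₁=7.256, n₁=16
x̄₂=38.133, s₂=4.794, n₂=15
s_p² = [15·7.256² + 14·4.794²]/29 = 38.3270
SE = √(s_p²·(1/16+1/15)) = 2.2250
t = (32.375−38.133)/2.2250 = -2.5880
df = 29
p-value (two-sided) = 0.01493
→ bracket: 0.01<=p<0.05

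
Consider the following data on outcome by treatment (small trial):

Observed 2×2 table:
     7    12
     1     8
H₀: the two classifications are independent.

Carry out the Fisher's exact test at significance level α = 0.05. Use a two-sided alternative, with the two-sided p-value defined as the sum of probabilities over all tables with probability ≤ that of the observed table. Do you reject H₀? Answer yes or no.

reject H₀: no

Margins: r₁=19, r₂=9, c₁=8, c₂=20, n=28
p_obs = C(19,7)·C(9,1)/C(28,8); sum pmf over tables with pmf ≤ p_obs
p-value (two-sided) = 0.21435
At α=0.05: p ≥ α → fail to reject H₀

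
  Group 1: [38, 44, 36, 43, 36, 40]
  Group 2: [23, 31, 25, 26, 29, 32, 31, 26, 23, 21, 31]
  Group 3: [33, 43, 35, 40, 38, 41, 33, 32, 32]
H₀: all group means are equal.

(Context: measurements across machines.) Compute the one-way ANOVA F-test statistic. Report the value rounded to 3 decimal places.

Group means [39.50, 27.09, 36.33], grand mean 33.154
SSB = Σnᵢ(x̄ᵢ−x̄)² = 736.976; SSW = ΣΣ(x−x̄ᵢ)² = 354.409
MSB = 736.976/2 = 368.4878; MSW = 354.409/23 = 15.4091
F = MSB/MSW = 23.9137
df = (2, 23)

test statistic = 23.914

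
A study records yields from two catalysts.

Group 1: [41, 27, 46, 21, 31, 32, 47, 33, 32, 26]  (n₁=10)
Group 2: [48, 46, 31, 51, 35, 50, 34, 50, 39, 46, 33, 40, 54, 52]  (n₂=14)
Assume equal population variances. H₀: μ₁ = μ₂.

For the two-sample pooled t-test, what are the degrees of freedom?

degrees of freedom = 22

df = n₁ + n₂ − 2 = 10 + 14 − 2 = 22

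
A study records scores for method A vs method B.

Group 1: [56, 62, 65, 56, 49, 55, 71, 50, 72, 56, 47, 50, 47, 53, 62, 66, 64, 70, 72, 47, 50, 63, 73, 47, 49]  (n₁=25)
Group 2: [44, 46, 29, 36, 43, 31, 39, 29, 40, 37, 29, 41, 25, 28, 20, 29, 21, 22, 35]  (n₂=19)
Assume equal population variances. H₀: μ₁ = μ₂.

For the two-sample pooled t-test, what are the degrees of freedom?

degrees of freedom = 42

df = n₁ + n₂ − 2 = 25 + 19 − 2 = 42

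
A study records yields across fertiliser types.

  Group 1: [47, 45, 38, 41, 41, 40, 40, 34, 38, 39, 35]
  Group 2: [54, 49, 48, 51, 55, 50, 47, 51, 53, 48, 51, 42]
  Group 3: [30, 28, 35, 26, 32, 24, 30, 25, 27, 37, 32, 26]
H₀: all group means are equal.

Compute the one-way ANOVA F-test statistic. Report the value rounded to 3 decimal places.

test statistic = 87.814

Group means [39.82, 49.92, 29.33], grand mean 39.686
SSB = Σnᵢ(x̄ᵢ−x̄)² = 2542.323; SSW = ΣΣ(x−x̄ᵢ)² = 463.220
MSB = 2542.323/2 = 1271.1616; MSW = 463.220/32 = 14.4756
F = MSB/MSW = 87.8140
df = (2, 32)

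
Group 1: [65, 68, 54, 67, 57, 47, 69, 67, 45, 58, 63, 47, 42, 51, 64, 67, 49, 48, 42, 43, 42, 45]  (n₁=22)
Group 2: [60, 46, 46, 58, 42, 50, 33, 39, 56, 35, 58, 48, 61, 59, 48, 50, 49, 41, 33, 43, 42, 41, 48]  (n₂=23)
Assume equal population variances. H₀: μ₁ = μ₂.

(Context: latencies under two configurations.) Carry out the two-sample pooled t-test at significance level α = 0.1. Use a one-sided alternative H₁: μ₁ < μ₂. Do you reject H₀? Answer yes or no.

x̄₁=54.545, s₁=10.075, n₁=22
x̄₂=47.217, s₂=8.517, n₂=23
s_p² = [21·10.075² + 22·8.517²]/43 = 86.6830
SE = √(s_p²·(1/22+1/23)) = 2.7765
t = (54.545−47.217)/2.7765 = 2.6393
df = 43
p-value (one-sided, H₁ less) = 0.99424
At α=0.1: p ≥ α → fail to reject H₀

reject H₀: no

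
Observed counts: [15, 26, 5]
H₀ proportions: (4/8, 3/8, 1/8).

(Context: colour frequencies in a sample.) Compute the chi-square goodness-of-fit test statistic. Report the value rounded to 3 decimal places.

test statistic = 7.319

n = 46; E_i = n·p_i = [23.00, 17.25, 5.75]
χ² = (15−23.00)²/23.00 + (26−17.25)²/17.25 + (5−5.75)²/5.75 = 7.3188
df = 2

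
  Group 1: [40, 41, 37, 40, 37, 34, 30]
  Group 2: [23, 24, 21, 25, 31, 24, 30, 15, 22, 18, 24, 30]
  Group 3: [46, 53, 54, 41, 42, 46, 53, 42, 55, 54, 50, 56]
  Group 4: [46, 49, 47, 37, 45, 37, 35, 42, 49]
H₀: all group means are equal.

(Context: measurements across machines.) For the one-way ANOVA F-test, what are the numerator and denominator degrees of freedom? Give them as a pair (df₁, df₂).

k = 4 groups, N = 40 total
df = (k−1, N−k) = (4−1, 40−4) = (3, 36)

degrees of freedom = [3, 36]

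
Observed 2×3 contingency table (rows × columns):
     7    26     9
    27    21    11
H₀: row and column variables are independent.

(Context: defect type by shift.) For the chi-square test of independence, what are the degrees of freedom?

df = (r−1)(c−1) = (2−1)·(3−1) = 2

degrees of freedom = 2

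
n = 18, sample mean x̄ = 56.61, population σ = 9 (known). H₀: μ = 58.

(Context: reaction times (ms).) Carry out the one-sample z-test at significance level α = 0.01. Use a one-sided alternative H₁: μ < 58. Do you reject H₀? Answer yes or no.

SE = σ/√n = 9/√18 = 2.1213
z = (x̄−μ₀)/SE = (56.61−58)/2.1213 = -0.6553
p-value (one-sided, H₁ less) = 0.25615
At α=0.01: p ≥ α → fail to reject H₀

reject H₀: no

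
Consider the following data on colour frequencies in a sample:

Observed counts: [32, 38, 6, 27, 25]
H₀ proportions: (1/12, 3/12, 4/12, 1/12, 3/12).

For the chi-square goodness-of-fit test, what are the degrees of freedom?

df = k − 1 = 5 − 1 = 4

degrees of freedom = 4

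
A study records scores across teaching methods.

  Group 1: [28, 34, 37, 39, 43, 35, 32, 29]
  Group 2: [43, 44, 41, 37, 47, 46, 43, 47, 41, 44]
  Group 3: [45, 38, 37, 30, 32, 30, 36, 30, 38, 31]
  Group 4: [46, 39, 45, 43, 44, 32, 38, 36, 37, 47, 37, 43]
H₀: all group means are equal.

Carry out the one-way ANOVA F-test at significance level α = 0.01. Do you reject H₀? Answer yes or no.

Group means [34.62, 43.30, 34.70, 40.58], grand mean 38.600
SSB = Σnᵢ(x̄ᵢ−x̄)² = 546.608; SSW = ΣΣ(x−x̄ᵢ)² = 728.992
MSB = 546.608/3 = 182.2028; MSW = 728.992/36 = 20.2498
F = MSB/MSW = 8.9978
df = (3, 36)
p-value (upper-tail) = 0.00014
At α=0.01: p < α → reject H₀

reject H₀: yes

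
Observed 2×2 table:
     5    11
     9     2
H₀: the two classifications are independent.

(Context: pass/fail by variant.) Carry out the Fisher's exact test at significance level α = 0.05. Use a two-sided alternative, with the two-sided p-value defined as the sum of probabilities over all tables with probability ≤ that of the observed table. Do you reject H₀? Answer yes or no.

Margins: r₁=16, r₂=11, c₁=14, c₂=13, n=27
p_obs = C(16,5)·C(11,9)/C(27,14); sum pmf over tables with pmf ≤ p_obs
p-value (two-sided) = 0.01831
At α=0.05: p < α → reject H₀

reject H₀: yes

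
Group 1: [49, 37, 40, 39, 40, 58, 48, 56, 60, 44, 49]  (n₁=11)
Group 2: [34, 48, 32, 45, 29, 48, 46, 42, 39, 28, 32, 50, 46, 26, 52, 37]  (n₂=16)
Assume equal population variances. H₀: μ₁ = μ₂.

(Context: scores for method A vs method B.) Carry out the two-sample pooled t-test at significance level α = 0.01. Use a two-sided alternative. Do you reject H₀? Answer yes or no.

x̄₁=47.273, s₁=8.063, n₁=11
x̄₂=39.625, s₂=8.586, n₂=16
s_p² = [10·8.063² + 15·8.586²]/25 = 70.2373
SE = √(s_p²·(1/11+1/16)) = 3.2825
t = (47.273−39.625)/3.2825 = 2.3298
df = 25
p-value (two-sided) = 0.02819
At α=0.01: p ≥ α → fail to reject H₀

reject H₀: no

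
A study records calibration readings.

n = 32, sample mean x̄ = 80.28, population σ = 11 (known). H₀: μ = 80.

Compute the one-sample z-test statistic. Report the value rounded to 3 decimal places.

SE = σ/√n = 11/√32 = 1.9445
z = (x̄−μ₀)/SE = (80.28−80)/1.9445 = 0.1440

test statistic = 0.144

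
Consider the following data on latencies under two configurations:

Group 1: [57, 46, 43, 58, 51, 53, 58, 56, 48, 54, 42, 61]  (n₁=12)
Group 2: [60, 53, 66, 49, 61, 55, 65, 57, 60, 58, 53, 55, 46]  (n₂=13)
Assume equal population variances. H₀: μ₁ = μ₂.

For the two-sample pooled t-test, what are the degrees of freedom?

df = n₁ + n₂ − 2 = 12 + 13 − 2 = 23

degrees of freedom = 23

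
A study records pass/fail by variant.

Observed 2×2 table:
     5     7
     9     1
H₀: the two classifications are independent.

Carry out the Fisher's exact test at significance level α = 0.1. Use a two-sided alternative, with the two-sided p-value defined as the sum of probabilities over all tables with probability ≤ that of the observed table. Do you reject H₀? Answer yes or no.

reject H₀: yes

Margins: r₁=12, r₂=10, c₁=14, c₂=8, n=22
p_obs = C(12,5)·C(10,9)/C(22,14); sum pmf over tables with pmf ≤ p_obs
p-value (two-sided) = 0.03096
At α=0.1: p < α → reject H₀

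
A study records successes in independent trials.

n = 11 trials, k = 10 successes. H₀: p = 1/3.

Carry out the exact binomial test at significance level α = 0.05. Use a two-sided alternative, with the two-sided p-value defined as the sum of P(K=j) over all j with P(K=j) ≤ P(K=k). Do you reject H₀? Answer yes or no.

Exact binomial: n=11, k=10, p₀=1/3=0.3333
P(X=j) = C(n,j)·p₀^j·(1−p₀)^(n−j); p = Σ P(X=j) over j with P(X=j) ≤ P(X=10)
p-value (two-sided) = 0.00013
At α=0.05: p < α → reject H₀

reject H₀: yes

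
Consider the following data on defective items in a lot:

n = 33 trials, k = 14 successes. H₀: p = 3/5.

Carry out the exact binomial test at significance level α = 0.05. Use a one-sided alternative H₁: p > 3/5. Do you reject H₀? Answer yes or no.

reject H₀: no

Exact binomial: n=33, k=14, p₀=3/5=0.6000
P(X≥14) from Σ C(n,i)·p₀^i·(1−p₀)^(n−i)
p-value (one-sided, H₁ greater) = 0.98660
At α=0.05: p ≥ α → fail to reject H₀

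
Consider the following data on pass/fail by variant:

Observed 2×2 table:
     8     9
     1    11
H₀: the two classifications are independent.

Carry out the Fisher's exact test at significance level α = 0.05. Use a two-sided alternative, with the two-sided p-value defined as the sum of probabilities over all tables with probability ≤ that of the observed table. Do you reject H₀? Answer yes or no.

Margins: r₁=17, r₂=12, c₁=9, c₂=20, n=29
p_obs = C(17,8)·C(12,1)/C(29,9); sum pmf over tables with pmf ≤ p_obs
p-value (two-sided) = 0.04317
At α=0.05: p < α → reject H₀

reject H₀: yes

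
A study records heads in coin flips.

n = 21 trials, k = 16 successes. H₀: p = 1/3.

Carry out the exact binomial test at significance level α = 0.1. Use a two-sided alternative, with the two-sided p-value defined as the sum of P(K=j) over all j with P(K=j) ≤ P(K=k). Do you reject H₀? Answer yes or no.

Exact binomial: n=21, k=16, p₀=1/3=0.3333
P(X=j) = C(n,j)·p₀^j·(1−p₀)^(n−j); p = Σ P(X=j) over j with P(X=j) ≤ P(X=16)
p-value (two-sided) = 0.00007
At α=0.1: p < α → reject H₀

reject H₀: yes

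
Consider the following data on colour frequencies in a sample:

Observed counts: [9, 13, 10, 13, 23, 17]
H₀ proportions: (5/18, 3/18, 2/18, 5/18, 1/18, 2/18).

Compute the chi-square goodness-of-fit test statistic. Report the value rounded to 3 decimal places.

n = 85; E_i = n·p_i = [23.61, 14.17, 9.44, 23.61, 4.72, 9.44]
χ² = (9−23.61)²/23.61 + (13−14.17)²/14.17 + (10−9.44)²/9.44 + (13−23.61)²/23.61 + (23−4.72)²/4.72 + (17−9.44)²/9.44 = 90.7294
df = 5

test statistic = 90.729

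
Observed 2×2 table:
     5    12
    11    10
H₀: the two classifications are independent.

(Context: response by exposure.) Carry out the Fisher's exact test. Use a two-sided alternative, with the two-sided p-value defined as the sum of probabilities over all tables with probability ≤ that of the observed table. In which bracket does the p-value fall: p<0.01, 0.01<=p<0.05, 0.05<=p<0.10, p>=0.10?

p-value bracket: p>=0.10

Margins: r₁=17, r₂=21, c₁=16, c₂=22, n=38
p_obs = C(17,5)·C(21,11)/C(38,16); sum pmf over tables with pmf ≤ p_obs
p-value (two-sided) = 0.19716
→ bracket: p>=0.10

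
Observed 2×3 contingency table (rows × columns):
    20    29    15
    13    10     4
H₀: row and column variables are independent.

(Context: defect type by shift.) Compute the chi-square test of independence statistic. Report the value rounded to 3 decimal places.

Row totals [64, 27], col totals [33, 39, 19], n=91
χ² = (20−23.21)²/23.21 + (29−27.43)²/27.43 + (15−13.36)²/13.36 + (13−9.79)²/9.79 + (10−11.57)²/11.57 + (4−5.64)²/5.64 = 2.4749
df = 2

test statistic = 2.475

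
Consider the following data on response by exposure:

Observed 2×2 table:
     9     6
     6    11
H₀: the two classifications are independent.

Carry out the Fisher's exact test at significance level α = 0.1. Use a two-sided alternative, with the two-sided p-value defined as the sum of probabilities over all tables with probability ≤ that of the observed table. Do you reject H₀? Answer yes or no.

Margins: r₁=15, r₂=17, c₁=15, c₂=17, n=32
p_obs = C(15,9)·C(17,6)/C(32,15); sum pmf over tables with pmf ≤ p_obs
p-value (two-sided) = 0.28719
At α=0.1: p ≥ α → fail to reject H₀

reject H₀: no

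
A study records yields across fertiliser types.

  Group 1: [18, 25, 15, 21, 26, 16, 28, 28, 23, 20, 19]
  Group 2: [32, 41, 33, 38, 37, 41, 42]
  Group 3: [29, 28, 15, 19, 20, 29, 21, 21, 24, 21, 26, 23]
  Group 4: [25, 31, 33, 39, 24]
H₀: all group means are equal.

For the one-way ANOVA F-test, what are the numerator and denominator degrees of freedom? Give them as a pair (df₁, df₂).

k = 4 groups, N = 35 total
df = (k−1, N−k) = (4−1, 35−4) = (3, 31)

degrees of freedom = [3, 31]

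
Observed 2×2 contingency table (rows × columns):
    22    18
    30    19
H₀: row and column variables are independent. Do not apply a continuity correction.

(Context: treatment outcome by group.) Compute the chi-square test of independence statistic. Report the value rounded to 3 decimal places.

test statistic = 0.351

Row totals [40, 49], col totals [52, 37], n=89
χ² = (22−23.37)²/23.37 + (18−16.63)²/16.63 + (30−28.63)²/28.63 + (19−20.37)²/20.37 = 0.3513
df = 1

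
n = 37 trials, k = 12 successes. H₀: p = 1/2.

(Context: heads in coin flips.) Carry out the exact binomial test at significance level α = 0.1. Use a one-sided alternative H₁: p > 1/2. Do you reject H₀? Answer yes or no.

Exact binomial: n=37, k=12, p₀=1/2=0.5000
P(X≥12) from Σ C(n,i)·p₀^i·(1−p₀)^(n−i)
p-value (one-sided, H₁ greater) = 0.98996
At α=0.1: p ≥ α → fail to reject H₀

reject H₀: no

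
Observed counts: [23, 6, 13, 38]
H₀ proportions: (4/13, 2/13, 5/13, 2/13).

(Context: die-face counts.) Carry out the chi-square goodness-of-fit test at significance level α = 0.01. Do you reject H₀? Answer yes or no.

n = 80; E_i = n·p_i = [24.62, 12.31, 30.77, 12.31]
χ² = (23−24.62)²/24.62 + (6−12.31)²/12.31 + (13−30.77)²/30.77 + (38−12.31)²/12.31 = 67.2331
df = 3
p-value (upper-tail) = 0.00000
At α=0.01: p < α → reject H₀

reject H₀: yes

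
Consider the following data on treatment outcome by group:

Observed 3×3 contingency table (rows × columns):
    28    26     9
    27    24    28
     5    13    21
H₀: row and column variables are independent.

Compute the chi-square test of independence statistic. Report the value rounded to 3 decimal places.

test statistic = 20.807

Row totals [63, 79, 39], col totals [60, 63, 58], n=181
χ² = (28−20.88)²/20.88 + (26−21.93)²/21.93 + (9−20.19)²/20.19 + (27−26.19)²/26.19 + (24−27.50)²/27.50 + (28−25.31)²/25.31 + (5−12.93)²/12.93 + (13−13.57)²/13.57 + (21−12.50)²/12.50 = 20.8070
df = 4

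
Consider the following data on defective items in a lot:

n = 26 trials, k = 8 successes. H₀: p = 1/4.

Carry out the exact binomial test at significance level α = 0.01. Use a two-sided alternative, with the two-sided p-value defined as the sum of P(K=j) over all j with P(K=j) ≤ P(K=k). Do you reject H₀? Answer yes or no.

Exact binomial: n=26, k=8, p₀=1/4=0.2500
P(X=j) = C(n,j)·p₀^j·(1−p₀)^(n−j); p = Σ P(X=j) over j with P(X=j) ≤ P(X=8)
p-value (two-sided) = 0.49921
At α=0.01: p ≥ α → fail to reject H₀

reject H₀: no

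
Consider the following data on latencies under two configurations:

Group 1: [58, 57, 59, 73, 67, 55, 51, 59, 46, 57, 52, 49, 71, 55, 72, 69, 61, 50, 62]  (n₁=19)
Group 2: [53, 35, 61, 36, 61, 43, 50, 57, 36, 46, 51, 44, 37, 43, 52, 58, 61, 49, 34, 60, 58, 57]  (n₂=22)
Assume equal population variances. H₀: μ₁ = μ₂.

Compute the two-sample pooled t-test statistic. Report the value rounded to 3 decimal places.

test statistic = 3.571

x̄₁=59.105, s₁=8.130, n₁=19
x̄₂=49.182, s₂=9.465, n₂=22
s_p² = [18·8.130² + 21·9.465²]/39 = 78.7452
SE = √(s_p²·(1/19+1/22)) = 2.7792
t = (59.105−49.182)/2.7792 = 3.5706
df = 39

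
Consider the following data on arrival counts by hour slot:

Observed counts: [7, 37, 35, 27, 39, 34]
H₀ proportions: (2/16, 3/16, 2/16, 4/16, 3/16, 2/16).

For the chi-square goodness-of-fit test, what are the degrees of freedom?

degrees of freedom = 5

df = k − 1 = 6 − 1 = 5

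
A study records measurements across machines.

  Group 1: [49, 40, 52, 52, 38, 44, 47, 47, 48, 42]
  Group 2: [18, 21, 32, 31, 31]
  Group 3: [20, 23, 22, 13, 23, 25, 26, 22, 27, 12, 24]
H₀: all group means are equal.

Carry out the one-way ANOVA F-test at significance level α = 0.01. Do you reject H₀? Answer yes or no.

Group means [45.90, 26.60, 21.55], grand mean 31.885
SSB = Σnᵢ(x̄ᵢ−x̄)² = 3279.827; SSW = ΣΣ(x−x̄ᵢ)² = 618.827
MSB = 3279.827/2 = 1639.9133; MSW = 618.827/23 = 26.9055
F = MSB/MSW = 60.9508
df = (2, 23)
p-value (upper-tail) = 0.00000
At α=0.01: p < α → reject H₀

reject H₀: yes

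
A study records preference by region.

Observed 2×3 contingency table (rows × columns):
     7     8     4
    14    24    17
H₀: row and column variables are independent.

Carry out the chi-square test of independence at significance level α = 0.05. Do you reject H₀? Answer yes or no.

Row totals [19, 55], col totals [21, 32, 21], n=74
χ² = (7−5.39)²/5.39 + (8−8.22)²/8.22 + (4−5.39)²/5.39 + (14−15.61)²/15.61 + (24−23.78)²/23.78 + (17−15.61)²/15.61 = 1.1364
df = 2
p-value (upper-tail) = 0.56655
At α=0.05: p ≥ α → fail to reject H₀

reject H₀: no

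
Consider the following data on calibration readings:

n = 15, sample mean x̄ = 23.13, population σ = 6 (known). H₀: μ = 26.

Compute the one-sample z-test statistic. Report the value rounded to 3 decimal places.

SE = σ/√n = 6/√15 = 1.5492
z = (x̄−μ₀)/SE = (23.13−26)/1.5492 = -1.8526

test statistic = -1.853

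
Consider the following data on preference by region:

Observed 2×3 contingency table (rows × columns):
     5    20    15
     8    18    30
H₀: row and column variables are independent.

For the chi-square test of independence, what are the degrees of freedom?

df = (r−1)(c−1) = (2−1)·(3−1) = 2

degrees of freedom = 2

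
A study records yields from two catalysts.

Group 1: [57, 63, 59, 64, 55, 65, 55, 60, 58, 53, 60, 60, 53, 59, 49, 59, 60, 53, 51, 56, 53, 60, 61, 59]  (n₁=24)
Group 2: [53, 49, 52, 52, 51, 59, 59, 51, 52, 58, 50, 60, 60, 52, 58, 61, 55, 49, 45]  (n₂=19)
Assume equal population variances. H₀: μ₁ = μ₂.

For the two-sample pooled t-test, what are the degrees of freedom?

degrees of freedom = 41

df = n₁ + n₂ − 2 = 24 + 19 − 2 = 41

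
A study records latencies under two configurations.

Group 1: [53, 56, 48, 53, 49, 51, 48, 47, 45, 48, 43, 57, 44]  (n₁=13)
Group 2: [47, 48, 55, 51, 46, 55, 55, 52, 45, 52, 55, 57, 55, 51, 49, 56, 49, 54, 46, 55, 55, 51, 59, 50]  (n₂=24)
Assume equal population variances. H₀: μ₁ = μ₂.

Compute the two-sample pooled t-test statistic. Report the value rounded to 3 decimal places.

x̄₁=49.385, s₁=4.388, n₁=13
x̄₂=52.000, s₂=3.867, n₂=24
s_p² = [12·4.388² + 23·3.867²]/35 = 16.4308
SE = √(s_p²·(1/13+1/24)) = 1.3959
t = (49.385−52.000)/1.3959 = -1.8736
df = 35

test statistic = -1.874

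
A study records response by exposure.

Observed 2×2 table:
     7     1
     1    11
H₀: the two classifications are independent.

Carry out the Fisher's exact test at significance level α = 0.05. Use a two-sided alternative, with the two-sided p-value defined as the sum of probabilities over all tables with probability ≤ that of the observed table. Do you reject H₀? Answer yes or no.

reject H₀: yes

Margins: r₁=8, r₂=12, c₁=8, c₂=12, n=20
p_obs = C(8,7)·C(12,1)/C(20,8); sum pmf over tables with pmf ≤ p_obs
p-value (two-sided) = 0.00077
At α=0.05: p < α → reject H₀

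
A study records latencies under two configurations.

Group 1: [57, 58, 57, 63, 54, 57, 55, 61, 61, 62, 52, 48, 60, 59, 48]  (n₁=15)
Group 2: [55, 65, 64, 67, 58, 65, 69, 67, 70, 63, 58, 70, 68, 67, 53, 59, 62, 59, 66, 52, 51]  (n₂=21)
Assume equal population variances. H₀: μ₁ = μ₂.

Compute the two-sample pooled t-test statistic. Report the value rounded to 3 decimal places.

test statistic = -2.944

x̄₁=56.800, s₁=4.678, n₁=15
x̄₂=62.286, s₂=6.026, n₂=21
s_p² = [14·4.678² + 20·6.026²]/34 = 30.3731
SE = √(s_p²·(1/15+1/21)) = 1.8631
t = (56.800−62.286)/1.8631 = -2.9444
df = 34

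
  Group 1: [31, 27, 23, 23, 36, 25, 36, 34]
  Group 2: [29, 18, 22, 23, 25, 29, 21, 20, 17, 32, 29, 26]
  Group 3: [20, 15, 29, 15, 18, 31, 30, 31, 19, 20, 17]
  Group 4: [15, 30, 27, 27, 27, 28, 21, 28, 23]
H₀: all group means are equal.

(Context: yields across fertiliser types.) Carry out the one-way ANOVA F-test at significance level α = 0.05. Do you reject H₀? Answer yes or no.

reject H₀: no

Group means [29.38, 24.25, 22.27, 25.11], grand mean 24.925
SSB = Σnᵢ(x̄ᵢ−x̄)² = 241.579; SSW = ΣΣ(x−x̄ᵢ)² = 1081.196
MSB = 241.579/3 = 80.5264; MSW = 1081.196/36 = 30.0332
F = MSB/MSW = 2.6812
df = (3, 36)
p-value (upper-tail) = 0.06132
At α=0.05: p ≥ α → fail to reject H₀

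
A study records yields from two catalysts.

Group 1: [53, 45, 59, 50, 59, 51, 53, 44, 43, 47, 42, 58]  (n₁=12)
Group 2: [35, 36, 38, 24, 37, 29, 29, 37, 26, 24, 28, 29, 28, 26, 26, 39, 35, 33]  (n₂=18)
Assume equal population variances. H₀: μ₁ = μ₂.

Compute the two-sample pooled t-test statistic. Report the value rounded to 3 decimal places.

test statistic = 9.250

x̄₁=50.333, s₁=6.228, n₁=12
x̄₂=31.056, s₂=5.139, n₂=18
s_p² = [11·6.228² + 17·5.139²]/28 = 31.2718
SE = √(s_p²·(1/12+1/18)) = 2.0841
t = (50.333−31.056)/2.0841 = 9.2501
df = 28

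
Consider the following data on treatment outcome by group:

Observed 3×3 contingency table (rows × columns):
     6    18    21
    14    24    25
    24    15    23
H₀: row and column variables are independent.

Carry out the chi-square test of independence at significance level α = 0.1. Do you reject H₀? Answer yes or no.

Row totals [45, 63, 62], col totals [44, 57, 69], n=170
χ² = (6−11.65)²/11.65 + (18−15.09)²/15.09 + (21−18.26)²/18.26 + (14−16.31)²/16.31 + (24−21.12)²/21.12 + (25−25.57)²/25.57 + (24−16.05)²/16.05 + (15−20.79)²/20.79 + (23−25.16)²/25.16 = 10.1794
df = 4
p-value (upper-tail) = 0.03751
At α=0.1: p < α → reject H₀

reject H₀: yes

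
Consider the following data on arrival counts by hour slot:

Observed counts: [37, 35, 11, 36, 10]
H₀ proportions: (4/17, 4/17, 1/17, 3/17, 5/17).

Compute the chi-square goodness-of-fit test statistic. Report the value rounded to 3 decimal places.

n = 129; E_i = n·p_i = [30.35, 30.35, 7.59, 22.76, 37.94]
χ² = (37−30.35)²/30.35 + (35−30.35)²/30.35 + (11−7.59)²/7.59 + (36−22.76)²/22.76 + (10−37.94)²/37.94 = 31.9729
df = 4

test statistic = 31.973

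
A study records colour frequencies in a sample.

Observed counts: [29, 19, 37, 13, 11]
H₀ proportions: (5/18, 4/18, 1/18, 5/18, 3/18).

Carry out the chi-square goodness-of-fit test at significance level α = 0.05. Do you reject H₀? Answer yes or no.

n = 109; E_i = n·p_i = [30.28, 24.22, 6.06, 30.28, 18.17]
χ² = (29−30.28)²/30.28 + (19−24.22)²/24.22 + (37−6.06)²/6.06 + (13−30.28)²/30.28 + (11−18.17)²/18.17 = 171.9954
df = 4
p-value (upper-tail) = 0.00000
At α=0.05: p < α → reject H₀

reject H₀: yes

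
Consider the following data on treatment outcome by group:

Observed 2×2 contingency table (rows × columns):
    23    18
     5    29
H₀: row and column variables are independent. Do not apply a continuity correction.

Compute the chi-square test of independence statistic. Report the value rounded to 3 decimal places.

test statistic = 13.611

Row totals [41, 34], col totals [28, 47], n=75
χ² = (23−15.31)²/15.31 + (18−25.69)²/25.69 + (5−12.69)²/12.69 + (29−21.31)²/21.31 = 13.6111
df = 1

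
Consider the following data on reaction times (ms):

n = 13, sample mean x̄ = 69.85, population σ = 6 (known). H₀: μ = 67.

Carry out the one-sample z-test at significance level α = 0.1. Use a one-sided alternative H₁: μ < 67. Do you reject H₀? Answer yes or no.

reject H₀: no

SE = σ/√n = 6/√13 = 1.6641
z = (x̄−μ₀)/SE = (69.85−67)/1.6641 = 1.7126
p-value (one-sided, H₁ less) = 0.95661
At α=0.1: p ≥ α → fail to reject H₀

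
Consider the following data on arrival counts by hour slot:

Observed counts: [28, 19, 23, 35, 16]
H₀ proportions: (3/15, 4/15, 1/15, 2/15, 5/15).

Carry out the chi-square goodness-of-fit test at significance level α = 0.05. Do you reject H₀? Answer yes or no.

n = 121; E_i = n·p_i = [24.20, 32.27, 8.07, 16.13, 40.33]
χ² = (28−24.20)²/24.20 + (19−32.27)²/32.27 + (23−8.07)²/8.07 + (35−16.13)²/16.13 + (16−40.33)²/40.33 = 70.4401
df = 4
p-value (upper-tail) = 0.00000
At α=0.05: p < α → reject H₀

reject H₀: yes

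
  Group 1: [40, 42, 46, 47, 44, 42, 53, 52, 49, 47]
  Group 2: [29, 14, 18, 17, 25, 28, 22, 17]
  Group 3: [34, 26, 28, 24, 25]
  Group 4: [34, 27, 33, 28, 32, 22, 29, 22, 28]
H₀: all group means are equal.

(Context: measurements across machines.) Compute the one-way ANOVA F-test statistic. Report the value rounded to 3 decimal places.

test statistic = 49.251

Group means [46.20, 21.25, 27.40, 28.33], grand mean 32.000
SSB = Σnᵢ(x̄ᵢ−x̄)² = 3167.700; SSW = ΣΣ(x−x̄ᵢ)² = 600.300
MSB = 3167.700/3 = 1055.9000; MSW = 600.300/28 = 21.4393
F = MSB/MSW = 49.2507
df = (3, 28)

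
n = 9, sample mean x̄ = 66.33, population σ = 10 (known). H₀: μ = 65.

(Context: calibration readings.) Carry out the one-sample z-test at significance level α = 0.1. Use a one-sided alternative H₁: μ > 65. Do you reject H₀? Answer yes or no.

SE = σ/√n = 10/√9 = 3.3333
z = (x̄−μ₀)/SE = (66.33−65)/3.3333 = 0.3990
p-value (one-sided, H₁ greater) = 0.34495
At α=0.1: p ≥ α → fail to reject H₀

reject H₀: no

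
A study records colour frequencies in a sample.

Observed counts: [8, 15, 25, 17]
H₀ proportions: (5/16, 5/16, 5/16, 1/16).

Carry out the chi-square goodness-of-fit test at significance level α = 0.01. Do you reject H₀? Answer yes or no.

reject H₀: yes

n = 65; E_i = n·p_i = [20.31, 20.31, 20.31, 4.06]
χ² = (8−20.31)²/20.31 + (15−20.31)²/20.31 + (25−20.31)²/20.31 + (17−4.06)²/4.06 = 51.1354
df = 3
p-value (upper-tail) = 0.00000
At α=0.01: p < α → reject H₀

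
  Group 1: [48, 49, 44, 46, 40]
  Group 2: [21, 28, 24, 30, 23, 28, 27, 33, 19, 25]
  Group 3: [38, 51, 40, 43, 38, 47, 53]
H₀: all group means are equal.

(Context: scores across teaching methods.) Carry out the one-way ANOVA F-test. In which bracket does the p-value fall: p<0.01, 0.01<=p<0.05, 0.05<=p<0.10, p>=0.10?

p-value bracket: p<0.01

Group means [45.40, 25.80, 44.29], grand mean 36.136
SSB = Σnᵢ(x̄ᵢ−x̄)² = 1962.362; SSW = ΣΣ(x−x̄ᵢ)² = 440.229
MSB = 1962.362/2 = 981.1812; MSW = 440.229/19 = 23.1699
F = MSB/MSW = 42.3472
df = (2, 19)
p-value (upper-tail) = 0.00000
→ bracket: p<0.01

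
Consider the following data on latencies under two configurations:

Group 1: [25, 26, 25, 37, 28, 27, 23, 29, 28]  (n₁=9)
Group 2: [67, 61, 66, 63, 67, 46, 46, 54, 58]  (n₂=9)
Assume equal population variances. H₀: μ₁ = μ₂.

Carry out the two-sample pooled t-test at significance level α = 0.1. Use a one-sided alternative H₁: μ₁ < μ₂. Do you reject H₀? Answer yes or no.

reject H₀: yes

x̄₁=27.556, s₁=4.003, n₁=9
x̄₂=58.667, s₂=8.367, n₂=9
s_p² = [8·4.003² + 8·8.367²]/16 = 43.0139
SE = √(s_p²·(1/9+1/9)) = 3.0917
t = (27.556−58.667)/3.0917 = -10.0628
df = 16
p-value (one-sided, H₁ less) = 0.00000
At α=0.1: p < α → reject H₀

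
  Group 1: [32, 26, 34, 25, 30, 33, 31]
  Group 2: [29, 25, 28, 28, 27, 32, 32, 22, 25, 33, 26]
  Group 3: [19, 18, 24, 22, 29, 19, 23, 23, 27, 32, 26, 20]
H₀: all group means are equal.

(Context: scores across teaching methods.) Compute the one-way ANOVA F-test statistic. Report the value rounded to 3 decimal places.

Group means [30.14, 27.91, 23.50], grand mean 26.667
SSB = Σnᵢ(x̄ᵢ−x̄)² = 221.900; SSW = ΣΣ(x−x̄ᵢ)² = 394.766
MSB = 221.900/2 = 110.9502; MSW = 394.766/27 = 14.6210
F = MSB/MSW = 7.5884
df = (2, 27)

test statistic = 7.588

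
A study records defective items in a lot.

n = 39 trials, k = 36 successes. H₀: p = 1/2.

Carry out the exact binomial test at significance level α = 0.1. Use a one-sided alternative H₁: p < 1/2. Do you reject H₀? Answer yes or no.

Exact binomial: n=39, k=36, p₀=1/2=0.5000
P(X≤36) from Σ C(n,i)·p₀^i·(1−p₀)^(n−i)
p-value (one-sided, H₁ less) = 1.00000
At α=0.1: p ≥ α → fail to reject H₀

reject H₀: no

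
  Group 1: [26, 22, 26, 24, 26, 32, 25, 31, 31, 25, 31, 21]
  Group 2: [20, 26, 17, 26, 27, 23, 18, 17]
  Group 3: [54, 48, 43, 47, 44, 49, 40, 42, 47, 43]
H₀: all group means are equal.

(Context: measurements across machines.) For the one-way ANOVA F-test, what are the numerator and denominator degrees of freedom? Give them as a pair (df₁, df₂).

degrees of freedom = [2, 27]

k = 3 groups, N = 30 total
df = (k−1, N−k) = (3−1, 30−3) = (2, 27)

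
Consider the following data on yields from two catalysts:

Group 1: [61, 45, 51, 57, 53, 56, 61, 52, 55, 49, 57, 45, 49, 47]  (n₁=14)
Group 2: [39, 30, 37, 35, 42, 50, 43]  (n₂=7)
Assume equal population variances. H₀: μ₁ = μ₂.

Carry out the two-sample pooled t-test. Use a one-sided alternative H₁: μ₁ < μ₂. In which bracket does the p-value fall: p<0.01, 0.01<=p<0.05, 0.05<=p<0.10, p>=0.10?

x̄₁=52.714, s₁=5.355, n₁=14
x̄₂=39.429, s₂=6.399, n₂=7
s_p² = [13·5.355² + 6·6.399²]/19 = 32.5564
SE = √(s_p²·(1/14+1/7)) = 2.6413
t = (52.714−39.429)/2.6413 = 5.0300
df = 19
p-value (one-sided, H₁ less) = 0.99996
→ bracket: p>=0.10

p-value bracket: p>=0.10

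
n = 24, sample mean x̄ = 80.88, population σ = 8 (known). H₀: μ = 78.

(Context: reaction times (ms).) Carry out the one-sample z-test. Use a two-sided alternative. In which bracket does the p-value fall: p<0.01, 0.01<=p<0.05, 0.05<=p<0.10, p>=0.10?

SE = σ/√n = 8/√24 = 1.6330
z = (x̄−μ₀)/SE = (80.88−78)/1.6330 = 1.7636
p-value (two-sided) = 0.07779
→ bracket: 0.05<=p<0.10

p-value bracket: 0.05<=p<0.10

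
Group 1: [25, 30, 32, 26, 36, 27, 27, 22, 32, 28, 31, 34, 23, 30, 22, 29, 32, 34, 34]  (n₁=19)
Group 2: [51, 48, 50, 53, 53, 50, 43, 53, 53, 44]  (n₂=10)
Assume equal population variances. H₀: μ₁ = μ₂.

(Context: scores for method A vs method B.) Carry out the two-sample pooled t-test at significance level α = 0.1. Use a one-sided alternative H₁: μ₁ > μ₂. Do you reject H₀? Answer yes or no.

x̄₁=29.158, s₁=4.246, n₁=19
x̄₂=49.800, s₂=3.736, n₂=10
s_p² = [18·4.246² + 9·3.736²]/27 = 16.6713
SE = √(s_p²·(1/19+1/10)) = 1.5952
t = (29.158−49.800)/1.5952 = -12.9404
df = 27
p-value (one-sided, H₁ greater) = 1.00000
At α=0.1: p ≥ α → fail to reject H₀

reject H₀: no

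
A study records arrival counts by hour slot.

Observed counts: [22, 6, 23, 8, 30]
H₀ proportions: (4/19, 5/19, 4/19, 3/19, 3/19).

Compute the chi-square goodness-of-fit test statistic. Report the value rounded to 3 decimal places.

test statistic = 35.201

n = 89; E_i = n·p_i = [18.74, 23.42, 18.74, 14.05, 14.05]
χ² = (22−18.74)²/18.74 + (6−23.42)²/23.42 + (23−18.74)²/18.74 + (8−14.05)²/14.05 + (30−14.05)²/14.05 = 35.2009
df = 4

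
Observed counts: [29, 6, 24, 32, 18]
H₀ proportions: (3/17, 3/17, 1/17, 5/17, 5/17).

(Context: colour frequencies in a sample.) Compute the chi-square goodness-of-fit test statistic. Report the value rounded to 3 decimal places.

n = 109; E_i = n·p_i = [19.24, 19.24, 6.41, 32.06, 32.06]
χ² = (29−19.24)²/19.24 + (6−19.24)²/19.24 + (24−6.41)²/6.41 + (32−32.06)²/32.06 + (18−32.06)²/32.06 = 68.4758
df = 4

test statistic = 68.476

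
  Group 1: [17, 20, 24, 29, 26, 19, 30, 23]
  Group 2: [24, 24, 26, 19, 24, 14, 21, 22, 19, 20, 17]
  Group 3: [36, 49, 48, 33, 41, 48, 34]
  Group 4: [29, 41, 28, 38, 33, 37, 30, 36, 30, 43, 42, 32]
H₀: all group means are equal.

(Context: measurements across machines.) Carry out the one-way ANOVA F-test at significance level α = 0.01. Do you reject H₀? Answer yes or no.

Group means [23.50, 20.91, 41.29, 34.92], grand mean 29.632
SSB = Σnᵢ(x̄ᵢ−x̄)² = 2423.588; SSW = ΣΣ(x−x̄ᵢ)² = 891.254
MSB = 2423.588/3 = 807.8626; MSW = 891.254/34 = 26.2134
F = MSB/MSW = 30.8187
df = (3, 34)
p-value (upper-tail) = 0.00000
At α=0.01: p < α → reject H₀

reject H₀: yes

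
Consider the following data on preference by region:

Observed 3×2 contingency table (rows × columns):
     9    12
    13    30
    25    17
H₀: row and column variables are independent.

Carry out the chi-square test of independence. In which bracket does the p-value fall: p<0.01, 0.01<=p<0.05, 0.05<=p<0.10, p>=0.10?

Row totals [21, 43, 42], col totals [47, 59], n=106
χ² = (9−9.31)²/9.31 + (12−11.69)²/11.69 + (13−19.07)²/19.07 + (30−23.93)²/23.93 + (25−18.62)²/18.62 + (17−23.38)²/23.38 = 7.4098
df = 2
p-value (upper-tail) = 0.02460
→ bracket: 0.01<=p<0.05

p-value bracket: 0.01<=p<0.05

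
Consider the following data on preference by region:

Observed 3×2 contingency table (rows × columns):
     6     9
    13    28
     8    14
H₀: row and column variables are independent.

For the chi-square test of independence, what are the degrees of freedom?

degrees of freedom = 2

df = (r−1)(c−1) = (3−1)·(2−1) = 2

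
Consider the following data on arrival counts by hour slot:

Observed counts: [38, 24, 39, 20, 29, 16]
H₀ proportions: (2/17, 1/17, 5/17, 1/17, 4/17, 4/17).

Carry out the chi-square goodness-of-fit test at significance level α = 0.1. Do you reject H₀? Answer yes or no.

reject H₀: yes

n = 166; E_i = n·p_i = [19.53, 9.76, 48.82, 9.76, 39.06, 39.06]
χ² = (38−19.53)²/19.53 + (24−9.76)²/9.76 + (39−48.82)²/48.82 + (20−9.76)²/9.76 + (29−39.06)²/39.06 + (16−39.06)²/39.06 = 67.1304
df = 5
p-value (upper-tail) = 0.00000
At α=0.1: p < α → reject H₀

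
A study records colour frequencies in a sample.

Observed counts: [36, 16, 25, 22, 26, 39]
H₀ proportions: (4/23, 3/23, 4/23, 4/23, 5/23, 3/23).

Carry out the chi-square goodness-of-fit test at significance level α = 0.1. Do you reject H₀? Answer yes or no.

reject H₀: yes

n = 164; E_i = n·p_i = [28.52, 21.39, 28.52, 28.52, 35.65, 21.39]
χ² = (36−28.52)²/28.52 + (16−21.39)²/21.39 + (25−28.52)²/28.52 + (22−28.52)²/28.52 + (26−35.65)²/35.65 + (39−21.39)²/21.39 = 22.3538
df = 5
p-value (upper-tail) = 0.00045
At α=0.1: p < α → reject H₀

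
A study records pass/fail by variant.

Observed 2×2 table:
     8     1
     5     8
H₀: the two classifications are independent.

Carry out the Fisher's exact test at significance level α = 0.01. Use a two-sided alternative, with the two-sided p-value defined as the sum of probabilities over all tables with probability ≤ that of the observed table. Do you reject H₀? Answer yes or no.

Margins: r₁=9, r₂=13, c₁=13, c₂=9, n=22
p_obs = C(9,8)·C(13,5)/C(22,13); sum pmf over tables with pmf ≤ p_obs
p-value (two-sided) = 0.03061
At α=0.01: p ≥ α → fail to reject H₀

reject H₀: no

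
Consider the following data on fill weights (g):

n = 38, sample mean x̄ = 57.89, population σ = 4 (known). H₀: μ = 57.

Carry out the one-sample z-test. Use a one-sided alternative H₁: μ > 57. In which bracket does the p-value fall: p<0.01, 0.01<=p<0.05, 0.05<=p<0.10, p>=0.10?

p-value bracket: 0.05<=p<0.10

SE = σ/√n = 4/√38 = 0.6489
z = (x̄−μ₀)/SE = (57.89−57)/0.6489 = 1.3716
p-value (one-sided, H₁ greater) = 0.08510
→ bracket: 0.05<=p<0.10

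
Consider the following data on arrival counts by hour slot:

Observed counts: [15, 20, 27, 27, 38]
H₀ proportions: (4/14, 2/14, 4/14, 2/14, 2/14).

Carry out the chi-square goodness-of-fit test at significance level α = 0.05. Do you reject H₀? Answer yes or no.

reject H₀: yes

n = 127; E_i = n·p_i = [36.29, 18.14, 36.29, 18.14, 18.14]
χ² = (15−36.29)²/36.29 + (20−18.14)²/18.14 + (27−36.29)²/36.29 + (27−18.14)²/18.14 + (38−18.14)²/18.14 = 41.1102
df = 4
p-value (upper-tail) = 0.00000
At α=0.05: p < α → reject H₀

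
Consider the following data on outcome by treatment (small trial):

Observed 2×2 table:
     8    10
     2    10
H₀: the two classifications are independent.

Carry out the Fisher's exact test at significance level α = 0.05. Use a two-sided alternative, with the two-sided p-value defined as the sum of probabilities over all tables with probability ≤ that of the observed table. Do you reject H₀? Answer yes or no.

reject H₀: no

Margins: r₁=18, r₂=12, c₁=10, c₂=20, n=30
p_obs = C(18,8)·C(12,2)/C(30,10); sum pmf over tables with pmf ≤ p_obs
p-value (two-sided) = 0.23527
At α=0.05: p ≥ α → fail to reject H₀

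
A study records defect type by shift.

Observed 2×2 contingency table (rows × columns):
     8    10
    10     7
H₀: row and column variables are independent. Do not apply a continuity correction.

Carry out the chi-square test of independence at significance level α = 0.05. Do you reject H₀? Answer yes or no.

Row totals [18, 17], col totals [18, 17], n=35
χ² = (8−9.26)²/9.26 + (10−8.74)²/8.74 + (10−8.74)²/8.74 + (7−8.26)²/8.26 = 0.7237
df = 1
p-value (upper-tail) = 0.39495
At α=0.05: p ≥ α → fail to reject H₀

reject H₀: no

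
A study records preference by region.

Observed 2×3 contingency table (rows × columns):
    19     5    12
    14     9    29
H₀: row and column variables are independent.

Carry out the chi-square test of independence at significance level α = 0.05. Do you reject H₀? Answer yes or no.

reject H₀: yes

Row totals [36, 52], col totals [33, 14, 41], n=88
χ² = (19−13.50)²/13.50 + (5−5.73)²/5.73 + (12−16.77)²/16.77 + (14−19.50)²/19.50 + (9−8.27)²/8.27 + (29−24.23)²/24.23 = 6.2466
df = 2
p-value (upper-tail) = 0.04401
At α=0.05: p < α → reject H₀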